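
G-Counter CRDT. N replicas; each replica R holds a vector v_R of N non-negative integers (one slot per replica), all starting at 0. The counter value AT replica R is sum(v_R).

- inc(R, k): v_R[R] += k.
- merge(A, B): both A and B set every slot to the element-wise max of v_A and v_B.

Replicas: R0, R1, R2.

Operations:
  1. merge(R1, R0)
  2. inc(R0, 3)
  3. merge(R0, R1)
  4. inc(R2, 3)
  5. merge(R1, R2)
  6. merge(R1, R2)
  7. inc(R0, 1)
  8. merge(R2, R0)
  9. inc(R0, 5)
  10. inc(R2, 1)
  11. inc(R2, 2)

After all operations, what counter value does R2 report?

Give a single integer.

Op 1: merge R1<->R0 -> R1=(0,0,0) R0=(0,0,0)
Op 2: inc R0 by 3 -> R0=(3,0,0) value=3
Op 3: merge R0<->R1 -> R0=(3,0,0) R1=(3,0,0)
Op 4: inc R2 by 3 -> R2=(0,0,3) value=3
Op 5: merge R1<->R2 -> R1=(3,0,3) R2=(3,0,3)
Op 6: merge R1<->R2 -> R1=(3,0,3) R2=(3,0,3)
Op 7: inc R0 by 1 -> R0=(4,0,0) value=4
Op 8: merge R2<->R0 -> R2=(4,0,3) R0=(4,0,3)
Op 9: inc R0 by 5 -> R0=(9,0,3) value=12
Op 10: inc R2 by 1 -> R2=(4,0,4) value=8
Op 11: inc R2 by 2 -> R2=(4,0,6) value=10

Answer: 10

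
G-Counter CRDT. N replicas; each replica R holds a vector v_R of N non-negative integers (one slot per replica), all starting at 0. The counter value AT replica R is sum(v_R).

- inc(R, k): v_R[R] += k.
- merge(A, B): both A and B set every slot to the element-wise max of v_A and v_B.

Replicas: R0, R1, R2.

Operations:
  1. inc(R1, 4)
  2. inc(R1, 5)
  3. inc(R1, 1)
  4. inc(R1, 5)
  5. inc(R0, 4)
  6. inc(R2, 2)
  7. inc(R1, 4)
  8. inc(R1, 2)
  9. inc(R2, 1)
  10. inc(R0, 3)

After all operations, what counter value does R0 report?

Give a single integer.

Answer: 7

Derivation:
Op 1: inc R1 by 4 -> R1=(0,4,0) value=4
Op 2: inc R1 by 5 -> R1=(0,9,0) value=9
Op 3: inc R1 by 1 -> R1=(0,10,0) value=10
Op 4: inc R1 by 5 -> R1=(0,15,0) value=15
Op 5: inc R0 by 4 -> R0=(4,0,0) value=4
Op 6: inc R2 by 2 -> R2=(0,0,2) value=2
Op 7: inc R1 by 4 -> R1=(0,19,0) value=19
Op 8: inc R1 by 2 -> R1=(0,21,0) value=21
Op 9: inc R2 by 1 -> R2=(0,0,3) value=3
Op 10: inc R0 by 3 -> R0=(7,0,0) value=7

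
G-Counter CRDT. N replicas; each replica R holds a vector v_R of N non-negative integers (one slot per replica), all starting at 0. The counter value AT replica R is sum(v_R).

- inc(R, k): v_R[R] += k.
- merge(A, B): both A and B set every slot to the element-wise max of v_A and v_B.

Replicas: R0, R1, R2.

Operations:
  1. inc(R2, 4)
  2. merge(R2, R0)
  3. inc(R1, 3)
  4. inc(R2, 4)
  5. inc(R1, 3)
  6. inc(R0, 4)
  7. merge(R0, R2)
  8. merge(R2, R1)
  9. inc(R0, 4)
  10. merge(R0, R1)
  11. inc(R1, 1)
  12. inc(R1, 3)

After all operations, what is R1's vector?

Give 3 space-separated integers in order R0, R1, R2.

Op 1: inc R2 by 4 -> R2=(0,0,4) value=4
Op 2: merge R2<->R0 -> R2=(0,0,4) R0=(0,0,4)
Op 3: inc R1 by 3 -> R1=(0,3,0) value=3
Op 4: inc R2 by 4 -> R2=(0,0,8) value=8
Op 5: inc R1 by 3 -> R1=(0,6,0) value=6
Op 6: inc R0 by 4 -> R0=(4,0,4) value=8
Op 7: merge R0<->R2 -> R0=(4,0,8) R2=(4,0,8)
Op 8: merge R2<->R1 -> R2=(4,6,8) R1=(4,6,8)
Op 9: inc R0 by 4 -> R0=(8,0,8) value=16
Op 10: merge R0<->R1 -> R0=(8,6,8) R1=(8,6,8)
Op 11: inc R1 by 1 -> R1=(8,7,8) value=23
Op 12: inc R1 by 3 -> R1=(8,10,8) value=26

Answer: 8 10 8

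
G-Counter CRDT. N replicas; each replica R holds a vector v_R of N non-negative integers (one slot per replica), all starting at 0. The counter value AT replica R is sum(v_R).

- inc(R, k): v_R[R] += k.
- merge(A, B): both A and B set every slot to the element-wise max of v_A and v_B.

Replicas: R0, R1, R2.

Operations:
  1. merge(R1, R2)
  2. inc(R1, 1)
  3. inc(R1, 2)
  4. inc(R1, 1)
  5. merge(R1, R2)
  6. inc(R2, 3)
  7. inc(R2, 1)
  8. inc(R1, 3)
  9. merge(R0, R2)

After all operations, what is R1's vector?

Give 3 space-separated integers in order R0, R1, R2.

Op 1: merge R1<->R2 -> R1=(0,0,0) R2=(0,0,0)
Op 2: inc R1 by 1 -> R1=(0,1,0) value=1
Op 3: inc R1 by 2 -> R1=(0,3,0) value=3
Op 4: inc R1 by 1 -> R1=(0,4,0) value=4
Op 5: merge R1<->R2 -> R1=(0,4,0) R2=(0,4,0)
Op 6: inc R2 by 3 -> R2=(0,4,3) value=7
Op 7: inc R2 by 1 -> R2=(0,4,4) value=8
Op 8: inc R1 by 3 -> R1=(0,7,0) value=7
Op 9: merge R0<->R2 -> R0=(0,4,4) R2=(0,4,4)

Answer: 0 7 0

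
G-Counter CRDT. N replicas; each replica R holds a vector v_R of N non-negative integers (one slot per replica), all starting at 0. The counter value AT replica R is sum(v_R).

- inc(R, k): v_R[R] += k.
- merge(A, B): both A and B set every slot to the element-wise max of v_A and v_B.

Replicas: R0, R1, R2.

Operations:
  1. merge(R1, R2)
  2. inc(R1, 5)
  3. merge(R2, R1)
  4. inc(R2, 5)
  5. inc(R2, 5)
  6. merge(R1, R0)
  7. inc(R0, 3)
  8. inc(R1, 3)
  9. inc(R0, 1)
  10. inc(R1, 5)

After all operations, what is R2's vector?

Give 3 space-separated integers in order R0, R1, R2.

Op 1: merge R1<->R2 -> R1=(0,0,0) R2=(0,0,0)
Op 2: inc R1 by 5 -> R1=(0,5,0) value=5
Op 3: merge R2<->R1 -> R2=(0,5,0) R1=(0,5,0)
Op 4: inc R2 by 5 -> R2=(0,5,5) value=10
Op 5: inc R2 by 5 -> R2=(0,5,10) value=15
Op 6: merge R1<->R0 -> R1=(0,5,0) R0=(0,5,0)
Op 7: inc R0 by 3 -> R0=(3,5,0) value=8
Op 8: inc R1 by 3 -> R1=(0,8,0) value=8
Op 9: inc R0 by 1 -> R0=(4,5,0) value=9
Op 10: inc R1 by 5 -> R1=(0,13,0) value=13

Answer: 0 5 10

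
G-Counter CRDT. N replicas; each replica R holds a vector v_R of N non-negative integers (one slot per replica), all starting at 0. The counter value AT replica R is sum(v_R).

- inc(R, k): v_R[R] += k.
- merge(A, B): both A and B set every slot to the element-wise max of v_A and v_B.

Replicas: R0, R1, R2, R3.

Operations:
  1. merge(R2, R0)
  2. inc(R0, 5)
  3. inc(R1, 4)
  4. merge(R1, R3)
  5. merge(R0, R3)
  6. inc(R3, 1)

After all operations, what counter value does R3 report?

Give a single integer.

Op 1: merge R2<->R0 -> R2=(0,0,0,0) R0=(0,0,0,0)
Op 2: inc R0 by 5 -> R0=(5,0,0,0) value=5
Op 3: inc R1 by 4 -> R1=(0,4,0,0) value=4
Op 4: merge R1<->R3 -> R1=(0,4,0,0) R3=(0,4,0,0)
Op 5: merge R0<->R3 -> R0=(5,4,0,0) R3=(5,4,0,0)
Op 6: inc R3 by 1 -> R3=(5,4,0,1) value=10

Answer: 10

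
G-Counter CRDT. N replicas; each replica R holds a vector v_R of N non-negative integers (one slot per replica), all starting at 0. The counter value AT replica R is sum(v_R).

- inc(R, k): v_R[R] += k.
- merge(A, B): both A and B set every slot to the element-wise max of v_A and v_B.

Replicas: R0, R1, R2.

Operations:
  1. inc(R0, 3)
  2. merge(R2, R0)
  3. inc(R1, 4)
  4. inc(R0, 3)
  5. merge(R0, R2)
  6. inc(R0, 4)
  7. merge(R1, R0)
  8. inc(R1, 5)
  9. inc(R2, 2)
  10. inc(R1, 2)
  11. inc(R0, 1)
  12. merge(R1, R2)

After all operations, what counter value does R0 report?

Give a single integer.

Op 1: inc R0 by 3 -> R0=(3,0,0) value=3
Op 2: merge R2<->R0 -> R2=(3,0,0) R0=(3,0,0)
Op 3: inc R1 by 4 -> R1=(0,4,0) value=4
Op 4: inc R0 by 3 -> R0=(6,0,0) value=6
Op 5: merge R0<->R2 -> R0=(6,0,0) R2=(6,0,0)
Op 6: inc R0 by 4 -> R0=(10,0,0) value=10
Op 7: merge R1<->R0 -> R1=(10,4,0) R0=(10,4,0)
Op 8: inc R1 by 5 -> R1=(10,9,0) value=19
Op 9: inc R2 by 2 -> R2=(6,0,2) value=8
Op 10: inc R1 by 2 -> R1=(10,11,0) value=21
Op 11: inc R0 by 1 -> R0=(11,4,0) value=15
Op 12: merge R1<->R2 -> R1=(10,11,2) R2=(10,11,2)

Answer: 15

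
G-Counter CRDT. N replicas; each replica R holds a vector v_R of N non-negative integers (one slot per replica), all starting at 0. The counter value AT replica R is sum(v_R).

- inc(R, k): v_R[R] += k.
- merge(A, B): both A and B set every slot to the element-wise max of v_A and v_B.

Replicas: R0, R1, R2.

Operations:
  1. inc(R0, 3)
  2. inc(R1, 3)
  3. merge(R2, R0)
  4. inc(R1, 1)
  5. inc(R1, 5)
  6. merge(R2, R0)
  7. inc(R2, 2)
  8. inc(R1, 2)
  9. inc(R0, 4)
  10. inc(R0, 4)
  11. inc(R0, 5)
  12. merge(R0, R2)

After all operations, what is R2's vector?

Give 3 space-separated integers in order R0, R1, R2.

Answer: 16 0 2

Derivation:
Op 1: inc R0 by 3 -> R0=(3,0,0) value=3
Op 2: inc R1 by 3 -> R1=(0,3,0) value=3
Op 3: merge R2<->R0 -> R2=(3,0,0) R0=(3,0,0)
Op 4: inc R1 by 1 -> R1=(0,4,0) value=4
Op 5: inc R1 by 5 -> R1=(0,9,0) value=9
Op 6: merge R2<->R0 -> R2=(3,0,0) R0=(3,0,0)
Op 7: inc R2 by 2 -> R2=(3,0,2) value=5
Op 8: inc R1 by 2 -> R1=(0,11,0) value=11
Op 9: inc R0 by 4 -> R0=(7,0,0) value=7
Op 10: inc R0 by 4 -> R0=(11,0,0) value=11
Op 11: inc R0 by 5 -> R0=(16,0,0) value=16
Op 12: merge R0<->R2 -> R0=(16,0,2) R2=(16,0,2)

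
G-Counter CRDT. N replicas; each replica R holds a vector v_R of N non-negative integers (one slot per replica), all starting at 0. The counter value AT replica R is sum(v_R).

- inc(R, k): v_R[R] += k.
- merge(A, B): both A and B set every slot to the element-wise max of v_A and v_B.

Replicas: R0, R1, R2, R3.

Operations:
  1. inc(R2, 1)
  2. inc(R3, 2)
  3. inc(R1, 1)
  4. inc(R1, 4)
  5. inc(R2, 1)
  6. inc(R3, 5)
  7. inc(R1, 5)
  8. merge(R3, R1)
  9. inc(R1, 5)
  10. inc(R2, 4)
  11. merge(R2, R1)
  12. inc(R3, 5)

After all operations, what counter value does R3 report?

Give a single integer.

Answer: 22

Derivation:
Op 1: inc R2 by 1 -> R2=(0,0,1,0) value=1
Op 2: inc R3 by 2 -> R3=(0,0,0,2) value=2
Op 3: inc R1 by 1 -> R1=(0,1,0,0) value=1
Op 4: inc R1 by 4 -> R1=(0,5,0,0) value=5
Op 5: inc R2 by 1 -> R2=(0,0,2,0) value=2
Op 6: inc R3 by 5 -> R3=(0,0,0,7) value=7
Op 7: inc R1 by 5 -> R1=(0,10,0,0) value=10
Op 8: merge R3<->R1 -> R3=(0,10,0,7) R1=(0,10,0,7)
Op 9: inc R1 by 5 -> R1=(0,15,0,7) value=22
Op 10: inc R2 by 4 -> R2=(0,0,6,0) value=6
Op 11: merge R2<->R1 -> R2=(0,15,6,7) R1=(0,15,6,7)
Op 12: inc R3 by 5 -> R3=(0,10,0,12) value=22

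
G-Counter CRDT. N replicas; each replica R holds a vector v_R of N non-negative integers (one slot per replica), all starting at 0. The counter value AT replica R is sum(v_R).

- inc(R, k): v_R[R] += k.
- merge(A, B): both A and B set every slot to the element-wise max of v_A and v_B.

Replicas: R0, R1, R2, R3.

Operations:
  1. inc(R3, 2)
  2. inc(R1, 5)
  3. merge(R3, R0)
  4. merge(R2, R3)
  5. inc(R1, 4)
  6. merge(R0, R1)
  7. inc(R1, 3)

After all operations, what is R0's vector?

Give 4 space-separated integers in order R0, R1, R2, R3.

Answer: 0 9 0 2

Derivation:
Op 1: inc R3 by 2 -> R3=(0,0,0,2) value=2
Op 2: inc R1 by 5 -> R1=(0,5,0,0) value=5
Op 3: merge R3<->R0 -> R3=(0,0,0,2) R0=(0,0,0,2)
Op 4: merge R2<->R3 -> R2=(0,0,0,2) R3=(0,0,0,2)
Op 5: inc R1 by 4 -> R1=(0,9,0,0) value=9
Op 6: merge R0<->R1 -> R0=(0,9,0,2) R1=(0,9,0,2)
Op 7: inc R1 by 3 -> R1=(0,12,0,2) value=14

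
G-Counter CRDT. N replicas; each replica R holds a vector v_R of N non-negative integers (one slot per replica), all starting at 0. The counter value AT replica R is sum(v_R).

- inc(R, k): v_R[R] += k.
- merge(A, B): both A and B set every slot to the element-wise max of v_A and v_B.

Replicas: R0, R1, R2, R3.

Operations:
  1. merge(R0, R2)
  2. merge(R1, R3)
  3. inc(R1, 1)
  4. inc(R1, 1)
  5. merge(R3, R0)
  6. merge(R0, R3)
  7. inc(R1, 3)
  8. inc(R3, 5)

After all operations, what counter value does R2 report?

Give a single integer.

Op 1: merge R0<->R2 -> R0=(0,0,0,0) R2=(0,0,0,0)
Op 2: merge R1<->R3 -> R1=(0,0,0,0) R3=(0,0,0,0)
Op 3: inc R1 by 1 -> R1=(0,1,0,0) value=1
Op 4: inc R1 by 1 -> R1=(0,2,0,0) value=2
Op 5: merge R3<->R0 -> R3=(0,0,0,0) R0=(0,0,0,0)
Op 6: merge R0<->R3 -> R0=(0,0,0,0) R3=(0,0,0,0)
Op 7: inc R1 by 3 -> R1=(0,5,0,0) value=5
Op 8: inc R3 by 5 -> R3=(0,0,0,5) value=5

Answer: 0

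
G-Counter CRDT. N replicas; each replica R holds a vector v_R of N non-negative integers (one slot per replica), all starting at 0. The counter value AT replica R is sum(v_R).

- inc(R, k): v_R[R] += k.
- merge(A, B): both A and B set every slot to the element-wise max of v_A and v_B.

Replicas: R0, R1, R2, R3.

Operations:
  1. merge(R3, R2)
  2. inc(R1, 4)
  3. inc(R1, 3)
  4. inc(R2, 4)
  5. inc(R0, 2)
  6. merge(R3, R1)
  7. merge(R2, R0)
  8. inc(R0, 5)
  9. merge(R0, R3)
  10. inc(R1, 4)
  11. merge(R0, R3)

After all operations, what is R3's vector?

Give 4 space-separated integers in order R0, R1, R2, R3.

Op 1: merge R3<->R2 -> R3=(0,0,0,0) R2=(0,0,0,0)
Op 2: inc R1 by 4 -> R1=(0,4,0,0) value=4
Op 3: inc R1 by 3 -> R1=(0,7,0,0) value=7
Op 4: inc R2 by 4 -> R2=(0,0,4,0) value=4
Op 5: inc R0 by 2 -> R0=(2,0,0,0) value=2
Op 6: merge R3<->R1 -> R3=(0,7,0,0) R1=(0,7,0,0)
Op 7: merge R2<->R0 -> R2=(2,0,4,0) R0=(2,0,4,0)
Op 8: inc R0 by 5 -> R0=(7,0,4,0) value=11
Op 9: merge R0<->R3 -> R0=(7,7,4,0) R3=(7,7,4,0)
Op 10: inc R1 by 4 -> R1=(0,11,0,0) value=11
Op 11: merge R0<->R3 -> R0=(7,7,4,0) R3=(7,7,4,0)

Answer: 7 7 4 0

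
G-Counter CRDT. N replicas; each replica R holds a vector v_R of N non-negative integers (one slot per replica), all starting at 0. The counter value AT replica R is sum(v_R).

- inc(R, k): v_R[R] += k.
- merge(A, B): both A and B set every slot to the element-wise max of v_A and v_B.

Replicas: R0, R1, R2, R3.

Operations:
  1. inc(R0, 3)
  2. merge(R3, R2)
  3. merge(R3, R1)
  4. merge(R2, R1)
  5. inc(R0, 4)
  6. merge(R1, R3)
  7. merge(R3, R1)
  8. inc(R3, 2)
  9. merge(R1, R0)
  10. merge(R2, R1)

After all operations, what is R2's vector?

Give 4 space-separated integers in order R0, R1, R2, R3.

Op 1: inc R0 by 3 -> R0=(3,0,0,0) value=3
Op 2: merge R3<->R2 -> R3=(0,0,0,0) R2=(0,0,0,0)
Op 3: merge R3<->R1 -> R3=(0,0,0,0) R1=(0,0,0,0)
Op 4: merge R2<->R1 -> R2=(0,0,0,0) R1=(0,0,0,0)
Op 5: inc R0 by 4 -> R0=(7,0,0,0) value=7
Op 6: merge R1<->R3 -> R1=(0,0,0,0) R3=(0,0,0,0)
Op 7: merge R3<->R1 -> R3=(0,0,0,0) R1=(0,0,0,0)
Op 8: inc R3 by 2 -> R3=(0,0,0,2) value=2
Op 9: merge R1<->R0 -> R1=(7,0,0,0) R0=(7,0,0,0)
Op 10: merge R2<->R1 -> R2=(7,0,0,0) R1=(7,0,0,0)

Answer: 7 0 0 0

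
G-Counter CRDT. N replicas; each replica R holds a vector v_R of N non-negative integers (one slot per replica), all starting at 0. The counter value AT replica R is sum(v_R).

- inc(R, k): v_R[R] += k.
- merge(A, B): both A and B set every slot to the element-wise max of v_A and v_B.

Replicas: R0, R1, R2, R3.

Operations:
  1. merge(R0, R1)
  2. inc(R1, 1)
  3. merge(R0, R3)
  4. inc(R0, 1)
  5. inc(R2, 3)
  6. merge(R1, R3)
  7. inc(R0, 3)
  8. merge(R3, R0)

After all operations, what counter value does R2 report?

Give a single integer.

Op 1: merge R0<->R1 -> R0=(0,0,0,0) R1=(0,0,0,0)
Op 2: inc R1 by 1 -> R1=(0,1,0,0) value=1
Op 3: merge R0<->R3 -> R0=(0,0,0,0) R3=(0,0,0,0)
Op 4: inc R0 by 1 -> R0=(1,0,0,0) value=1
Op 5: inc R2 by 3 -> R2=(0,0,3,0) value=3
Op 6: merge R1<->R3 -> R1=(0,1,0,0) R3=(0,1,0,0)
Op 7: inc R0 by 3 -> R0=(4,0,0,0) value=4
Op 8: merge R3<->R0 -> R3=(4,1,0,0) R0=(4,1,0,0)

Answer: 3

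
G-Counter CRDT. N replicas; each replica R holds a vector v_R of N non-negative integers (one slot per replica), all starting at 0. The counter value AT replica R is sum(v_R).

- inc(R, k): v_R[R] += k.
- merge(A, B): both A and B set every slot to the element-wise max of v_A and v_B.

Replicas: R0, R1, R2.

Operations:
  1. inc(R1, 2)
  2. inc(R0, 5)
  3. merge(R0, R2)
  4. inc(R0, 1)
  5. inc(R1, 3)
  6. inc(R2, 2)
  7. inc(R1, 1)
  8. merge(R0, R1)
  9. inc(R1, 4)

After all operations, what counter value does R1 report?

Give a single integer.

Op 1: inc R1 by 2 -> R1=(0,2,0) value=2
Op 2: inc R0 by 5 -> R0=(5,0,0) value=5
Op 3: merge R0<->R2 -> R0=(5,0,0) R2=(5,0,0)
Op 4: inc R0 by 1 -> R0=(6,0,0) value=6
Op 5: inc R1 by 3 -> R1=(0,5,0) value=5
Op 6: inc R2 by 2 -> R2=(5,0,2) value=7
Op 7: inc R1 by 1 -> R1=(0,6,0) value=6
Op 8: merge R0<->R1 -> R0=(6,6,0) R1=(6,6,0)
Op 9: inc R1 by 4 -> R1=(6,10,0) value=16

Answer: 16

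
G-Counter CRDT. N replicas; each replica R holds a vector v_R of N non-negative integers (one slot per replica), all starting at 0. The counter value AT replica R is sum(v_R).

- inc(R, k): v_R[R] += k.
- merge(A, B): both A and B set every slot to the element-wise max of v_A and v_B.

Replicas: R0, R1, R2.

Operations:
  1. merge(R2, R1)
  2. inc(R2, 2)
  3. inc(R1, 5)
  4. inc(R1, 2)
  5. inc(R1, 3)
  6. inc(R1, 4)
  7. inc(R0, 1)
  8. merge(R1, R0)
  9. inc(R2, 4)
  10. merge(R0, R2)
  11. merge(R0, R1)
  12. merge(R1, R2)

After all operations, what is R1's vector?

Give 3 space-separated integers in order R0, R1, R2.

Op 1: merge R2<->R1 -> R2=(0,0,0) R1=(0,0,0)
Op 2: inc R2 by 2 -> R2=(0,0,2) value=2
Op 3: inc R1 by 5 -> R1=(0,5,0) value=5
Op 4: inc R1 by 2 -> R1=(0,7,0) value=7
Op 5: inc R1 by 3 -> R1=(0,10,0) value=10
Op 6: inc R1 by 4 -> R1=(0,14,0) value=14
Op 7: inc R0 by 1 -> R0=(1,0,0) value=1
Op 8: merge R1<->R0 -> R1=(1,14,0) R0=(1,14,0)
Op 9: inc R2 by 4 -> R2=(0,0,6) value=6
Op 10: merge R0<->R2 -> R0=(1,14,6) R2=(1,14,6)
Op 11: merge R0<->R1 -> R0=(1,14,6) R1=(1,14,6)
Op 12: merge R1<->R2 -> R1=(1,14,6) R2=(1,14,6)

Answer: 1 14 6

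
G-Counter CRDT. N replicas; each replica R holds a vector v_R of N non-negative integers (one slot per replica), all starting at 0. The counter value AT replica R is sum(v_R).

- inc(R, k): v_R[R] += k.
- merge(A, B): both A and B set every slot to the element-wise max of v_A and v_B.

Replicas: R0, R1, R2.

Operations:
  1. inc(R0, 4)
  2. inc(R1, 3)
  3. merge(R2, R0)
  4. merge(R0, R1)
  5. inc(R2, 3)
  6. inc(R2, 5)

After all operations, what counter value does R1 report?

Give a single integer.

Answer: 7

Derivation:
Op 1: inc R0 by 4 -> R0=(4,0,0) value=4
Op 2: inc R1 by 3 -> R1=(0,3,0) value=3
Op 3: merge R2<->R0 -> R2=(4,0,0) R0=(4,0,0)
Op 4: merge R0<->R1 -> R0=(4,3,0) R1=(4,3,0)
Op 5: inc R2 by 3 -> R2=(4,0,3) value=7
Op 6: inc R2 by 5 -> R2=(4,0,8) value=12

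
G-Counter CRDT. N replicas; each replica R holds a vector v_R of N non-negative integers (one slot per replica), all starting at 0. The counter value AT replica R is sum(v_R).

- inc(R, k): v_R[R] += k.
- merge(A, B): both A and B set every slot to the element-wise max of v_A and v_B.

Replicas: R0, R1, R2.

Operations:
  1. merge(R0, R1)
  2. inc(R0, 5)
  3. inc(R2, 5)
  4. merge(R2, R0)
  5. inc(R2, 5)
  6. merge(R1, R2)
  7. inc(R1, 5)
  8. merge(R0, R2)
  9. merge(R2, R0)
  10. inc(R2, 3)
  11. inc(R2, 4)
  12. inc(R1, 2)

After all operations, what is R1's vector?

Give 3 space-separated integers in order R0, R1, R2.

Op 1: merge R0<->R1 -> R0=(0,0,0) R1=(0,0,0)
Op 2: inc R0 by 5 -> R0=(5,0,0) value=5
Op 3: inc R2 by 5 -> R2=(0,0,5) value=5
Op 4: merge R2<->R0 -> R2=(5,0,5) R0=(5,0,5)
Op 5: inc R2 by 5 -> R2=(5,0,10) value=15
Op 6: merge R1<->R2 -> R1=(5,0,10) R2=(5,0,10)
Op 7: inc R1 by 5 -> R1=(5,5,10) value=20
Op 8: merge R0<->R2 -> R0=(5,0,10) R2=(5,0,10)
Op 9: merge R2<->R0 -> R2=(5,0,10) R0=(5,0,10)
Op 10: inc R2 by 3 -> R2=(5,0,13) value=18
Op 11: inc R2 by 4 -> R2=(5,0,17) value=22
Op 12: inc R1 by 2 -> R1=(5,7,10) value=22

Answer: 5 7 10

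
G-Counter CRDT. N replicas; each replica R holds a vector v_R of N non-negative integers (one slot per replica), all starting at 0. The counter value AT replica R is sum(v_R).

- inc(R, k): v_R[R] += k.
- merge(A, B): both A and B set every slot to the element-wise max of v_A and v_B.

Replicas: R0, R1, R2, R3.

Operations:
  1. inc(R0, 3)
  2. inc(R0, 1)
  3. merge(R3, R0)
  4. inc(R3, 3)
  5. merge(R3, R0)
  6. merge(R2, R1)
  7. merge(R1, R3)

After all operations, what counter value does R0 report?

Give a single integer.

Answer: 7

Derivation:
Op 1: inc R0 by 3 -> R0=(3,0,0,0) value=3
Op 2: inc R0 by 1 -> R0=(4,0,0,0) value=4
Op 3: merge R3<->R0 -> R3=(4,0,0,0) R0=(4,0,0,0)
Op 4: inc R3 by 3 -> R3=(4,0,0,3) value=7
Op 5: merge R3<->R0 -> R3=(4,0,0,3) R0=(4,0,0,3)
Op 6: merge R2<->R1 -> R2=(0,0,0,0) R1=(0,0,0,0)
Op 7: merge R1<->R3 -> R1=(4,0,0,3) R3=(4,0,0,3)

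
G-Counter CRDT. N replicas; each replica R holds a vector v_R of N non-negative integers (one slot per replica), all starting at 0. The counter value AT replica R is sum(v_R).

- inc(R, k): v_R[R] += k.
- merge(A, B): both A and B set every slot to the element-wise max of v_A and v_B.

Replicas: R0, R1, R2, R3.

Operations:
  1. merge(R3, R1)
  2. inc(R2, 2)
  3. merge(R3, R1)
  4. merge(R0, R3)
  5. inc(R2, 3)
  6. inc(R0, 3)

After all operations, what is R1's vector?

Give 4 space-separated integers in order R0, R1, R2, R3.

Op 1: merge R3<->R1 -> R3=(0,0,0,0) R1=(0,0,0,0)
Op 2: inc R2 by 2 -> R2=(0,0,2,0) value=2
Op 3: merge R3<->R1 -> R3=(0,0,0,0) R1=(0,0,0,0)
Op 4: merge R0<->R3 -> R0=(0,0,0,0) R3=(0,0,0,0)
Op 5: inc R2 by 3 -> R2=(0,0,5,0) value=5
Op 6: inc R0 by 3 -> R0=(3,0,0,0) value=3

Answer: 0 0 0 0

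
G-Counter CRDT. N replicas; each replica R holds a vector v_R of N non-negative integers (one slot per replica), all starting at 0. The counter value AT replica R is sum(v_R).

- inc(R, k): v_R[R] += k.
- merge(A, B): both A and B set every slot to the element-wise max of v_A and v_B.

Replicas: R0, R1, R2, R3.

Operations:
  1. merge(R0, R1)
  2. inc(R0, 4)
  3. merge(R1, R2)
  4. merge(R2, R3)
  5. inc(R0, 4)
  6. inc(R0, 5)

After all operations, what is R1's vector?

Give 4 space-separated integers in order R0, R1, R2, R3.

Op 1: merge R0<->R1 -> R0=(0,0,0,0) R1=(0,0,0,0)
Op 2: inc R0 by 4 -> R0=(4,0,0,0) value=4
Op 3: merge R1<->R2 -> R1=(0,0,0,0) R2=(0,0,0,0)
Op 4: merge R2<->R3 -> R2=(0,0,0,0) R3=(0,0,0,0)
Op 5: inc R0 by 4 -> R0=(8,0,0,0) value=8
Op 6: inc R0 by 5 -> R0=(13,0,0,0) value=13

Answer: 0 0 0 0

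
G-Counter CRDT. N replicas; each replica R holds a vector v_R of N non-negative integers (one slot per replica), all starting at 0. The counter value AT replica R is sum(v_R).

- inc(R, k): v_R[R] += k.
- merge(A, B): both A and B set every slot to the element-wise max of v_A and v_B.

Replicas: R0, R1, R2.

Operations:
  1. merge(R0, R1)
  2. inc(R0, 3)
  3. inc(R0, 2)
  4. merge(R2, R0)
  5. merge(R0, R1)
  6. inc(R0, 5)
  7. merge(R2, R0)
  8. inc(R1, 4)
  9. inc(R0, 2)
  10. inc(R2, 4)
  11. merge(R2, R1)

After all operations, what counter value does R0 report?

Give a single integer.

Op 1: merge R0<->R1 -> R0=(0,0,0) R1=(0,0,0)
Op 2: inc R0 by 3 -> R0=(3,0,0) value=3
Op 3: inc R0 by 2 -> R0=(5,0,0) value=5
Op 4: merge R2<->R0 -> R2=(5,0,0) R0=(5,0,0)
Op 5: merge R0<->R1 -> R0=(5,0,0) R1=(5,0,0)
Op 6: inc R0 by 5 -> R0=(10,0,0) value=10
Op 7: merge R2<->R0 -> R2=(10,0,0) R0=(10,0,0)
Op 8: inc R1 by 4 -> R1=(5,4,0) value=9
Op 9: inc R0 by 2 -> R0=(12,0,0) value=12
Op 10: inc R2 by 4 -> R2=(10,0,4) value=14
Op 11: merge R2<->R1 -> R2=(10,4,4) R1=(10,4,4)

Answer: 12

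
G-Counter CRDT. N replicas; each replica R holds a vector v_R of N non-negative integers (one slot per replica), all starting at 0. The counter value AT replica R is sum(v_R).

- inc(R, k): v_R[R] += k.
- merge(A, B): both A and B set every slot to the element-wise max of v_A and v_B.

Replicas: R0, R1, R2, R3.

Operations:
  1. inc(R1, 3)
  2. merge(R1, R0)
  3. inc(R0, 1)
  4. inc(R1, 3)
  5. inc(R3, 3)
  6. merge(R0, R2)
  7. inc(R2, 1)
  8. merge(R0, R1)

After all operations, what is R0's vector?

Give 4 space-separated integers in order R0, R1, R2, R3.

Answer: 1 6 0 0

Derivation:
Op 1: inc R1 by 3 -> R1=(0,3,0,0) value=3
Op 2: merge R1<->R0 -> R1=(0,3,0,0) R0=(0,3,0,0)
Op 3: inc R0 by 1 -> R0=(1,3,0,0) value=4
Op 4: inc R1 by 3 -> R1=(0,6,0,0) value=6
Op 5: inc R3 by 3 -> R3=(0,0,0,3) value=3
Op 6: merge R0<->R2 -> R0=(1,3,0,0) R2=(1,3,0,0)
Op 7: inc R2 by 1 -> R2=(1,3,1,0) value=5
Op 8: merge R0<->R1 -> R0=(1,6,0,0) R1=(1,6,0,0)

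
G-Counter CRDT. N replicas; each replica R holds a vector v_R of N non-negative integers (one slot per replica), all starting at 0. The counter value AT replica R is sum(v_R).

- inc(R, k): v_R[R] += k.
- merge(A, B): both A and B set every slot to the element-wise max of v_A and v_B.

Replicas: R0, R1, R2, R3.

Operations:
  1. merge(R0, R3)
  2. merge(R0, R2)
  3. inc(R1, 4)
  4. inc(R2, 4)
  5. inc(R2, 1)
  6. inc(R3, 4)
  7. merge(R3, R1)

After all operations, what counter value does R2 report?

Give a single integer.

Answer: 5

Derivation:
Op 1: merge R0<->R3 -> R0=(0,0,0,0) R3=(0,0,0,0)
Op 2: merge R0<->R2 -> R0=(0,0,0,0) R2=(0,0,0,0)
Op 3: inc R1 by 4 -> R1=(0,4,0,0) value=4
Op 4: inc R2 by 4 -> R2=(0,0,4,0) value=4
Op 5: inc R2 by 1 -> R2=(0,0,5,0) value=5
Op 6: inc R3 by 4 -> R3=(0,0,0,4) value=4
Op 7: merge R3<->R1 -> R3=(0,4,0,4) R1=(0,4,0,4)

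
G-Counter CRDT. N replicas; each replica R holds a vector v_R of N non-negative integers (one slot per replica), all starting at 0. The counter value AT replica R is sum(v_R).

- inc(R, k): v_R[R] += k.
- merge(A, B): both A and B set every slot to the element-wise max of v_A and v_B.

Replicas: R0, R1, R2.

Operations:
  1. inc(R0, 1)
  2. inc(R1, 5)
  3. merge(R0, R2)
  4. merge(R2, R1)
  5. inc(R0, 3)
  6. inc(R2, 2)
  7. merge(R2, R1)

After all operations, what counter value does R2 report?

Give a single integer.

Answer: 8

Derivation:
Op 1: inc R0 by 1 -> R0=(1,0,0) value=1
Op 2: inc R1 by 5 -> R1=(0,5,0) value=5
Op 3: merge R0<->R2 -> R0=(1,0,0) R2=(1,0,0)
Op 4: merge R2<->R1 -> R2=(1,5,0) R1=(1,5,0)
Op 5: inc R0 by 3 -> R0=(4,0,0) value=4
Op 6: inc R2 by 2 -> R2=(1,5,2) value=8
Op 7: merge R2<->R1 -> R2=(1,5,2) R1=(1,5,2)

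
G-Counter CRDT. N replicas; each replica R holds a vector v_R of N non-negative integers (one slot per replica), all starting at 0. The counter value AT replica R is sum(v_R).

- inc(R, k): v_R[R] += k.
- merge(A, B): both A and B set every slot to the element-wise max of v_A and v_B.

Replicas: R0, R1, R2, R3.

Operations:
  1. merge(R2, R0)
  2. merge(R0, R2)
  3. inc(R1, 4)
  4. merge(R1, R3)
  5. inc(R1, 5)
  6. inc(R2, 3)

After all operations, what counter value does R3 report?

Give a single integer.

Op 1: merge R2<->R0 -> R2=(0,0,0,0) R0=(0,0,0,0)
Op 2: merge R0<->R2 -> R0=(0,0,0,0) R2=(0,0,0,0)
Op 3: inc R1 by 4 -> R1=(0,4,0,0) value=4
Op 4: merge R1<->R3 -> R1=(0,4,0,0) R3=(0,4,0,0)
Op 5: inc R1 by 5 -> R1=(0,9,0,0) value=9
Op 6: inc R2 by 3 -> R2=(0,0,3,0) value=3

Answer: 4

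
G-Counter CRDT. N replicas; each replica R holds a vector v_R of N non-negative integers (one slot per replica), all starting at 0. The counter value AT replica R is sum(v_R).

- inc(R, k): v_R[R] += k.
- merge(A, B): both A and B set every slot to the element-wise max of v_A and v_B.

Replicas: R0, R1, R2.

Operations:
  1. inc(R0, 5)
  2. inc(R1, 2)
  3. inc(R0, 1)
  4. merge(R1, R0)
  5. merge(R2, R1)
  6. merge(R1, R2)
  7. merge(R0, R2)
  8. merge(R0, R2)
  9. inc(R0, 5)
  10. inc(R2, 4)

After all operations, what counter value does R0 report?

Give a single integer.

Op 1: inc R0 by 5 -> R0=(5,0,0) value=5
Op 2: inc R1 by 2 -> R1=(0,2,0) value=2
Op 3: inc R0 by 1 -> R0=(6,0,0) value=6
Op 4: merge R1<->R0 -> R1=(6,2,0) R0=(6,2,0)
Op 5: merge R2<->R1 -> R2=(6,2,0) R1=(6,2,0)
Op 6: merge R1<->R2 -> R1=(6,2,0) R2=(6,2,0)
Op 7: merge R0<->R2 -> R0=(6,2,0) R2=(6,2,0)
Op 8: merge R0<->R2 -> R0=(6,2,0) R2=(6,2,0)
Op 9: inc R0 by 5 -> R0=(11,2,0) value=13
Op 10: inc R2 by 4 -> R2=(6,2,4) value=12

Answer: 13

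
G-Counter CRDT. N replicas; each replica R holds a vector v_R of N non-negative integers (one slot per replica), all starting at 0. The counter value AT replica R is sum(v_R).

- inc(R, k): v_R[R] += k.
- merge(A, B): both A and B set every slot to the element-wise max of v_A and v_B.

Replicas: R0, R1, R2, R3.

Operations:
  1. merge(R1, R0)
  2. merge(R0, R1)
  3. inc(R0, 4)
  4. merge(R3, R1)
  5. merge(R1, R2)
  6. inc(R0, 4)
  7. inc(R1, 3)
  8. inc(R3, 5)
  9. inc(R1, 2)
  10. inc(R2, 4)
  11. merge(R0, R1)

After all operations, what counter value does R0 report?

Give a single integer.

Op 1: merge R1<->R0 -> R1=(0,0,0,0) R0=(0,0,0,0)
Op 2: merge R0<->R1 -> R0=(0,0,0,0) R1=(0,0,0,0)
Op 3: inc R0 by 4 -> R0=(4,0,0,0) value=4
Op 4: merge R3<->R1 -> R3=(0,0,0,0) R1=(0,0,0,0)
Op 5: merge R1<->R2 -> R1=(0,0,0,0) R2=(0,0,0,0)
Op 6: inc R0 by 4 -> R0=(8,0,0,0) value=8
Op 7: inc R1 by 3 -> R1=(0,3,0,0) value=3
Op 8: inc R3 by 5 -> R3=(0,0,0,5) value=5
Op 9: inc R1 by 2 -> R1=(0,5,0,0) value=5
Op 10: inc R2 by 4 -> R2=(0,0,4,0) value=4
Op 11: merge R0<->R1 -> R0=(8,5,0,0) R1=(8,5,0,0)

Answer: 13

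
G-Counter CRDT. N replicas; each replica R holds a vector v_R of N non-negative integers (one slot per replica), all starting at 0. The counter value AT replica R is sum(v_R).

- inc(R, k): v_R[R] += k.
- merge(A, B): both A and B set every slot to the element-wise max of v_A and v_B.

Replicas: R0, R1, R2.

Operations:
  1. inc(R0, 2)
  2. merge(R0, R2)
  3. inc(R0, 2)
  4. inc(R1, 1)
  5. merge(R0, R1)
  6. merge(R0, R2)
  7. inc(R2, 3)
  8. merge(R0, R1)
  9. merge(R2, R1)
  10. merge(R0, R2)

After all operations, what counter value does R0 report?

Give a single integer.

Op 1: inc R0 by 2 -> R0=(2,0,0) value=2
Op 2: merge R0<->R2 -> R0=(2,0,0) R2=(2,0,0)
Op 3: inc R0 by 2 -> R0=(4,0,0) value=4
Op 4: inc R1 by 1 -> R1=(0,1,0) value=1
Op 5: merge R0<->R1 -> R0=(4,1,0) R1=(4,1,0)
Op 6: merge R0<->R2 -> R0=(4,1,0) R2=(4,1,0)
Op 7: inc R2 by 3 -> R2=(4,1,3) value=8
Op 8: merge R0<->R1 -> R0=(4,1,0) R1=(4,1,0)
Op 9: merge R2<->R1 -> R2=(4,1,3) R1=(4,1,3)
Op 10: merge R0<->R2 -> R0=(4,1,3) R2=(4,1,3)

Answer: 8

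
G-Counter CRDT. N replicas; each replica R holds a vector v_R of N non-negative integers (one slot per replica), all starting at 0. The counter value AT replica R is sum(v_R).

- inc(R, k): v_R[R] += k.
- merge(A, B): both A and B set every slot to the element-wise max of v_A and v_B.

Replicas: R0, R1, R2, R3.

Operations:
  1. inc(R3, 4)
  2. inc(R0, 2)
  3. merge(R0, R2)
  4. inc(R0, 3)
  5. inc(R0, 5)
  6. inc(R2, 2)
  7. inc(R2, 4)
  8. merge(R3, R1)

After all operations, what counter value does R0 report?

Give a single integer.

Op 1: inc R3 by 4 -> R3=(0,0,0,4) value=4
Op 2: inc R0 by 2 -> R0=(2,0,0,0) value=2
Op 3: merge R0<->R2 -> R0=(2,0,0,0) R2=(2,0,0,0)
Op 4: inc R0 by 3 -> R0=(5,0,0,0) value=5
Op 5: inc R0 by 5 -> R0=(10,0,0,0) value=10
Op 6: inc R2 by 2 -> R2=(2,0,2,0) value=4
Op 7: inc R2 by 4 -> R2=(2,0,6,0) value=8
Op 8: merge R3<->R1 -> R3=(0,0,0,4) R1=(0,0,0,4)

Answer: 10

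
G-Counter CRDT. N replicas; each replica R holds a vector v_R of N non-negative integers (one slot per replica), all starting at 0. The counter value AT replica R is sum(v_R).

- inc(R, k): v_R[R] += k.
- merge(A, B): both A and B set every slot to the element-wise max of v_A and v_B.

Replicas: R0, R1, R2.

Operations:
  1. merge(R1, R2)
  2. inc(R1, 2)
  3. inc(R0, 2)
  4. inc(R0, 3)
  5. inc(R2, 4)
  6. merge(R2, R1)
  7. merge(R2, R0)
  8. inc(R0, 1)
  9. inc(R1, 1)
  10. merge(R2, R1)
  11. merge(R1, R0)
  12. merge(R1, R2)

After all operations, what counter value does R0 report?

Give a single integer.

Answer: 13

Derivation:
Op 1: merge R1<->R2 -> R1=(0,0,0) R2=(0,0,0)
Op 2: inc R1 by 2 -> R1=(0,2,0) value=2
Op 3: inc R0 by 2 -> R0=(2,0,0) value=2
Op 4: inc R0 by 3 -> R0=(5,0,0) value=5
Op 5: inc R2 by 4 -> R2=(0,0,4) value=4
Op 6: merge R2<->R1 -> R2=(0,2,4) R1=(0,2,4)
Op 7: merge R2<->R0 -> R2=(5,2,4) R0=(5,2,4)
Op 8: inc R0 by 1 -> R0=(6,2,4) value=12
Op 9: inc R1 by 1 -> R1=(0,3,4) value=7
Op 10: merge R2<->R1 -> R2=(5,3,4) R1=(5,3,4)
Op 11: merge R1<->R0 -> R1=(6,3,4) R0=(6,3,4)
Op 12: merge R1<->R2 -> R1=(6,3,4) R2=(6,3,4)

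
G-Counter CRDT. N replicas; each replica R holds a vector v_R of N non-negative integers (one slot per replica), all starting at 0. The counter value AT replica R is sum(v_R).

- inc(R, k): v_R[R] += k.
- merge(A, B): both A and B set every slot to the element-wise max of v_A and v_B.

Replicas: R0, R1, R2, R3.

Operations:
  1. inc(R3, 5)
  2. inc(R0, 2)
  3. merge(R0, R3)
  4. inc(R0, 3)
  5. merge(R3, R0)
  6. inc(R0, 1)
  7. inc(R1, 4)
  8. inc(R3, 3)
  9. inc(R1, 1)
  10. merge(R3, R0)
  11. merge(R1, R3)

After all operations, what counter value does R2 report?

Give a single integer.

Answer: 0

Derivation:
Op 1: inc R3 by 5 -> R3=(0,0,0,5) value=5
Op 2: inc R0 by 2 -> R0=(2,0,0,0) value=2
Op 3: merge R0<->R3 -> R0=(2,0,0,5) R3=(2,0,0,5)
Op 4: inc R0 by 3 -> R0=(5,0,0,5) value=10
Op 5: merge R3<->R0 -> R3=(5,0,0,5) R0=(5,0,0,5)
Op 6: inc R0 by 1 -> R0=(6,0,0,5) value=11
Op 7: inc R1 by 4 -> R1=(0,4,0,0) value=4
Op 8: inc R3 by 3 -> R3=(5,0,0,8) value=13
Op 9: inc R1 by 1 -> R1=(0,5,0,0) value=5
Op 10: merge R3<->R0 -> R3=(6,0,0,8) R0=(6,0,0,8)
Op 11: merge R1<->R3 -> R1=(6,5,0,8) R3=(6,5,0,8)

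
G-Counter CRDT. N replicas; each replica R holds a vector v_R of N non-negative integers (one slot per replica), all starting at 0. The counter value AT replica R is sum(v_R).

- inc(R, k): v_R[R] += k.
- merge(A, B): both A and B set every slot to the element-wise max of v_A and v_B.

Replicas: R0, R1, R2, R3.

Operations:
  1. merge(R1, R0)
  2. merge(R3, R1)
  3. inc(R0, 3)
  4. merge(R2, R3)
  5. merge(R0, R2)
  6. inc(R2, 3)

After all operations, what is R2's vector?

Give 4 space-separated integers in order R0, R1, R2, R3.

Answer: 3 0 3 0

Derivation:
Op 1: merge R1<->R0 -> R1=(0,0,0,0) R0=(0,0,0,0)
Op 2: merge R3<->R1 -> R3=(0,0,0,0) R1=(0,0,0,0)
Op 3: inc R0 by 3 -> R0=(3,0,0,0) value=3
Op 4: merge R2<->R3 -> R2=(0,0,0,0) R3=(0,0,0,0)
Op 5: merge R0<->R2 -> R0=(3,0,0,0) R2=(3,0,0,0)
Op 6: inc R2 by 3 -> R2=(3,0,3,0) value=6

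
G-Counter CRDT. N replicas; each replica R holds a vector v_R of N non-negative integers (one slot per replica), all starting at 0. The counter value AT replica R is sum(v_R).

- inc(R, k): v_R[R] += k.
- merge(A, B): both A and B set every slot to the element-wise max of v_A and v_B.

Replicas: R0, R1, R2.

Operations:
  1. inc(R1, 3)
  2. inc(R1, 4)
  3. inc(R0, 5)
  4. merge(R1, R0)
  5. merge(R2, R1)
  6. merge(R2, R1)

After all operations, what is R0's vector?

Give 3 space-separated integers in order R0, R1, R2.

Op 1: inc R1 by 3 -> R1=(0,3,0) value=3
Op 2: inc R1 by 4 -> R1=(0,7,0) value=7
Op 3: inc R0 by 5 -> R0=(5,0,0) value=5
Op 4: merge R1<->R0 -> R1=(5,7,0) R0=(5,7,0)
Op 5: merge R2<->R1 -> R2=(5,7,0) R1=(5,7,0)
Op 6: merge R2<->R1 -> R2=(5,7,0) R1=(5,7,0)

Answer: 5 7 0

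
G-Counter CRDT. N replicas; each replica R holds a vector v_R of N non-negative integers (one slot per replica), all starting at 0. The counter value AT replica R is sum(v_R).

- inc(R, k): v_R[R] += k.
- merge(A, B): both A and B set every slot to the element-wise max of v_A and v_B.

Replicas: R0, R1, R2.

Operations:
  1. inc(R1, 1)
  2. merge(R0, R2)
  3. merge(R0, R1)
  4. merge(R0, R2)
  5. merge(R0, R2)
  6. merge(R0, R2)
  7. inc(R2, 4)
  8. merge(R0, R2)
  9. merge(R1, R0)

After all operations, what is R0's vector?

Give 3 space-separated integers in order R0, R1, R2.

Answer: 0 1 4

Derivation:
Op 1: inc R1 by 1 -> R1=(0,1,0) value=1
Op 2: merge R0<->R2 -> R0=(0,0,0) R2=(0,0,0)
Op 3: merge R0<->R1 -> R0=(0,1,0) R1=(0,1,0)
Op 4: merge R0<->R2 -> R0=(0,1,0) R2=(0,1,0)
Op 5: merge R0<->R2 -> R0=(0,1,0) R2=(0,1,0)
Op 6: merge R0<->R2 -> R0=(0,1,0) R2=(0,1,0)
Op 7: inc R2 by 4 -> R2=(0,1,4) value=5
Op 8: merge R0<->R2 -> R0=(0,1,4) R2=(0,1,4)
Op 9: merge R1<->R0 -> R1=(0,1,4) R0=(0,1,4)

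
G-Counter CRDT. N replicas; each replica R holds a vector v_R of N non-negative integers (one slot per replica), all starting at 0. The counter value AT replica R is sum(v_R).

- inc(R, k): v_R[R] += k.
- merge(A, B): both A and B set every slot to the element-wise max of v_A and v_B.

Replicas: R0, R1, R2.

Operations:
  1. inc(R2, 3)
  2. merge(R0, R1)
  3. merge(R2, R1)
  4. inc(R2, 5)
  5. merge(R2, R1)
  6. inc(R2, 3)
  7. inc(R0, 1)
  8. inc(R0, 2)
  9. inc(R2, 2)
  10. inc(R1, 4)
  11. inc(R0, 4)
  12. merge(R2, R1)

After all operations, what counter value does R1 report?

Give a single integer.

Op 1: inc R2 by 3 -> R2=(0,0,3) value=3
Op 2: merge R0<->R1 -> R0=(0,0,0) R1=(0,0,0)
Op 3: merge R2<->R1 -> R2=(0,0,3) R1=(0,0,3)
Op 4: inc R2 by 5 -> R2=(0,0,8) value=8
Op 5: merge R2<->R1 -> R2=(0,0,8) R1=(0,0,8)
Op 6: inc R2 by 3 -> R2=(0,0,11) value=11
Op 7: inc R0 by 1 -> R0=(1,0,0) value=1
Op 8: inc R0 by 2 -> R0=(3,0,0) value=3
Op 9: inc R2 by 2 -> R2=(0,0,13) value=13
Op 10: inc R1 by 4 -> R1=(0,4,8) value=12
Op 11: inc R0 by 4 -> R0=(7,0,0) value=7
Op 12: merge R2<->R1 -> R2=(0,4,13) R1=(0,4,13)

Answer: 17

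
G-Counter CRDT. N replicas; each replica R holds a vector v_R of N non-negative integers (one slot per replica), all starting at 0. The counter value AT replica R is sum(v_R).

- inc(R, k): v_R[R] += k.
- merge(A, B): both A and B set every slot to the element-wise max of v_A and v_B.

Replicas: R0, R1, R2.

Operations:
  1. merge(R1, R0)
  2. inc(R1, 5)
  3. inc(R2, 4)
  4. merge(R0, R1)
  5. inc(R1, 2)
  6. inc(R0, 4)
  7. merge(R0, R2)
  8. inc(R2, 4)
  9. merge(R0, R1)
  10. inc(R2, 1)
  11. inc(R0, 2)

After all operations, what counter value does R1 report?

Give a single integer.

Answer: 15

Derivation:
Op 1: merge R1<->R0 -> R1=(0,0,0) R0=(0,0,0)
Op 2: inc R1 by 5 -> R1=(0,5,0) value=5
Op 3: inc R2 by 4 -> R2=(0,0,4) value=4
Op 4: merge R0<->R1 -> R0=(0,5,0) R1=(0,5,0)
Op 5: inc R1 by 2 -> R1=(0,7,0) value=7
Op 6: inc R0 by 4 -> R0=(4,5,0) value=9
Op 7: merge R0<->R2 -> R0=(4,5,4) R2=(4,5,4)
Op 8: inc R2 by 4 -> R2=(4,5,8) value=17
Op 9: merge R0<->R1 -> R0=(4,7,4) R1=(4,7,4)
Op 10: inc R2 by 1 -> R2=(4,5,9) value=18
Op 11: inc R0 by 2 -> R0=(6,7,4) value=17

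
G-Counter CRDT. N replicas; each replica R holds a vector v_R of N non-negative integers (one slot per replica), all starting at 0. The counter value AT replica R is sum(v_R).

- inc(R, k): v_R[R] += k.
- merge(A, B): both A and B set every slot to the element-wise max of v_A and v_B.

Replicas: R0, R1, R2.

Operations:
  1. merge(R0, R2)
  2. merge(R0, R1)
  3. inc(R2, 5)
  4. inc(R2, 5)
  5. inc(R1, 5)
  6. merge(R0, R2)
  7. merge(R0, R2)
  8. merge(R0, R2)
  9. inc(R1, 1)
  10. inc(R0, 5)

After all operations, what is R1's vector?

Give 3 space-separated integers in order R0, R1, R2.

Op 1: merge R0<->R2 -> R0=(0,0,0) R2=(0,0,0)
Op 2: merge R0<->R1 -> R0=(0,0,0) R1=(0,0,0)
Op 3: inc R2 by 5 -> R2=(0,0,5) value=5
Op 4: inc R2 by 5 -> R2=(0,0,10) value=10
Op 5: inc R1 by 5 -> R1=(0,5,0) value=5
Op 6: merge R0<->R2 -> R0=(0,0,10) R2=(0,0,10)
Op 7: merge R0<->R2 -> R0=(0,0,10) R2=(0,0,10)
Op 8: merge R0<->R2 -> R0=(0,0,10) R2=(0,0,10)
Op 9: inc R1 by 1 -> R1=(0,6,0) value=6
Op 10: inc R0 by 5 -> R0=(5,0,10) value=15

Answer: 0 6 0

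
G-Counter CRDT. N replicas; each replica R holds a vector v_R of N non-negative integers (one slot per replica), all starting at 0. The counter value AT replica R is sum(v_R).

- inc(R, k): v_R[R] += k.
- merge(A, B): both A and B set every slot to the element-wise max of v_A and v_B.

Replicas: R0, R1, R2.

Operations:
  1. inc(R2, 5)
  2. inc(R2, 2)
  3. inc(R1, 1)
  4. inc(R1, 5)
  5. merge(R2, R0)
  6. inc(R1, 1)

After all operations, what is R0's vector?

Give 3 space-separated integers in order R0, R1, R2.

Op 1: inc R2 by 5 -> R2=(0,0,5) value=5
Op 2: inc R2 by 2 -> R2=(0,0,7) value=7
Op 3: inc R1 by 1 -> R1=(0,1,0) value=1
Op 4: inc R1 by 5 -> R1=(0,6,0) value=6
Op 5: merge R2<->R0 -> R2=(0,0,7) R0=(0,0,7)
Op 6: inc R1 by 1 -> R1=(0,7,0) value=7

Answer: 0 0 7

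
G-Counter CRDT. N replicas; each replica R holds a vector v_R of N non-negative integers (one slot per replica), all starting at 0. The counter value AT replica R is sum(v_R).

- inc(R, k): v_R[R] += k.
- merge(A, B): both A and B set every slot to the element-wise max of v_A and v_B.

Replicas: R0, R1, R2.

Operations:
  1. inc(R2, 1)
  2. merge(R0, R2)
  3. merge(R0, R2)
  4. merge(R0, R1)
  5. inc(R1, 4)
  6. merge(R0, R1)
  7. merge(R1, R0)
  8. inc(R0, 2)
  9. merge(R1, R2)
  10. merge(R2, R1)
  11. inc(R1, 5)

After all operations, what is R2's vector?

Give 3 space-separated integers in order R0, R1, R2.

Op 1: inc R2 by 1 -> R2=(0,0,1) value=1
Op 2: merge R0<->R2 -> R0=(0,0,1) R2=(0,0,1)
Op 3: merge R0<->R2 -> R0=(0,0,1) R2=(0,0,1)
Op 4: merge R0<->R1 -> R0=(0,0,1) R1=(0,0,1)
Op 5: inc R1 by 4 -> R1=(0,4,1) value=5
Op 6: merge R0<->R1 -> R0=(0,4,1) R1=(0,4,1)
Op 7: merge R1<->R0 -> R1=(0,4,1) R0=(0,4,1)
Op 8: inc R0 by 2 -> R0=(2,4,1) value=7
Op 9: merge R1<->R2 -> R1=(0,4,1) R2=(0,4,1)
Op 10: merge R2<->R1 -> R2=(0,4,1) R1=(0,4,1)
Op 11: inc R1 by 5 -> R1=(0,9,1) value=10

Answer: 0 4 1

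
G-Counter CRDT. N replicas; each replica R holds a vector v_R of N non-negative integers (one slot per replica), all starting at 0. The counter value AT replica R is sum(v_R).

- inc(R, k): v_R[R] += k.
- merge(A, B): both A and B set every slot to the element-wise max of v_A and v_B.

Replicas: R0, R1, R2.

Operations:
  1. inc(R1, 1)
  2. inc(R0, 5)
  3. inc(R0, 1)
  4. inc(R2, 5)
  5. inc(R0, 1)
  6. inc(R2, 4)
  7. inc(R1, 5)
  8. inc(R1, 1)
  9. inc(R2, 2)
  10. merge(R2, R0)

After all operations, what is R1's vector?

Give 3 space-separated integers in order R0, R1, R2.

Answer: 0 7 0

Derivation:
Op 1: inc R1 by 1 -> R1=(0,1,0) value=1
Op 2: inc R0 by 5 -> R0=(5,0,0) value=5
Op 3: inc R0 by 1 -> R0=(6,0,0) value=6
Op 4: inc R2 by 5 -> R2=(0,0,5) value=5
Op 5: inc R0 by 1 -> R0=(7,0,0) value=7
Op 6: inc R2 by 4 -> R2=(0,0,9) value=9
Op 7: inc R1 by 5 -> R1=(0,6,0) value=6
Op 8: inc R1 by 1 -> R1=(0,7,0) value=7
Op 9: inc R2 by 2 -> R2=(0,0,11) value=11
Op 10: merge R2<->R0 -> R2=(7,0,11) R0=(7,0,11)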